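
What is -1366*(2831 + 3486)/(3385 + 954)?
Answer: -8629022/4339 ≈ -1988.7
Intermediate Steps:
-1366*(2831 + 3486)/(3385 + 954) = -8629022/4339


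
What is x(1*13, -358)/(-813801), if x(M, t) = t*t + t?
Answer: -42602/271267 ≈ -0.15705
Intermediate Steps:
x(M, t) = t + t² (x(M, t) = t² + t = t + t²)
x(1*13, -358)/(-813801) = -358*(1 - 358)/(-813801) = -358*(-357)*(-1/813801) = 127806*(-1/813801) = -42602/271267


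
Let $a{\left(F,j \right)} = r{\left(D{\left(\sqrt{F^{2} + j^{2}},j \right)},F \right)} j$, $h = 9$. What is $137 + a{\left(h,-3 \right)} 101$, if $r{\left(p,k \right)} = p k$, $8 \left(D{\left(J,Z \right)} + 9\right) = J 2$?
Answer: $24680 - \frac{8181 \sqrt{10}}{4} \approx 18212.0$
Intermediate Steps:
$D{\left(J,Z \right)} = -9 + \frac{J}{4}$ ($D{\left(J,Z \right)} = -9 + \frac{J 2}{8} = -9 + \frac{2 J}{8} = -9 + \frac{J}{4}$)
$r{\left(p,k \right)} = k p$
$a{\left(F,j \right)} = F j \left(-9 + \frac{\sqrt{F^{2} + j^{2}}}{4}\right)$ ($a{\left(F,j \right)} = F \left(-9 + \frac{\sqrt{F^{2} + j^{2}}}{4}\right) j = F j \left(-9 + \frac{\sqrt{F^{2} + j^{2}}}{4}\right)$)
$137 + a{\left(h,-3 \right)} 101 = 137 + \frac{1}{4} \cdot 9 \left(-3\right) \left(-36 + \sqrt{9^{2} + \left(-3\right)^{2}}\right) 101 = 137 + \frac{1}{4} \cdot 9 \left(-3\right) \left(-36 + \sqrt{81 + 9}\right) 101 = 137 + \frac{1}{4} \cdot 9 \left(-3\right) \left(-36 + \sqrt{90}\right) 101 = 137 + \frac{1}{4} \cdot 9 \left(-3\right) \left(-36 + 3 \sqrt{10}\right) 101 = 137 + \left(243 - \frac{81 \sqrt{10}}{4}\right) 101 = 137 + \left(24543 - \frac{8181 \sqrt{10}}{4}\right) = 24680 - \frac{8181 \sqrt{10}}{4}$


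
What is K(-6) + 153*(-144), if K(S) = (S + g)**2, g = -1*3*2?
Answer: -21888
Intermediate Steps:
g = -6 (g = -3*2 = -6)
K(S) = (-6 + S)**2 (K(S) = (S - 6)**2 = (-6 + S)**2)
K(-6) + 153*(-144) = (-6 - 6)**2 + 153*(-144) = (-12)**2 - 22032 = 144 - 22032 = -21888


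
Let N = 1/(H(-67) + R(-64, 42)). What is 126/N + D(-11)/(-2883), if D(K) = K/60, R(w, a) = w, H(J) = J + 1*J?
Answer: -4315505029/172980 ≈ -24948.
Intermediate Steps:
H(J) = 2*J (H(J) = J + J = 2*J)
D(K) = K/60 (D(K) = K*(1/60) = K/60)
N = -1/198 (N = 1/(2*(-67) - 64) = 1/(-134 - 64) = 1/(-198) = -1/198 ≈ -0.0050505)
126/N + D(-11)/(-2883) = 126/(-1/198) + ((1/60)*(-11))/(-2883) = 126*(-198) - 11/60*(-1/2883) = -24948 + 11/172980 = -4315505029/172980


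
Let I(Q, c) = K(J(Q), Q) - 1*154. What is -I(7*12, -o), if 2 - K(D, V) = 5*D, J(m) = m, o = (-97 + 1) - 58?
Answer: 572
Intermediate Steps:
o = -154 (o = -96 - 58 = -154)
K(D, V) = 2 - 5*D
I(Q, c) = -152 - 5*Q (I(Q, c) = (2 - 5*Q) - 1*154 = (2 - 5*Q) - 154 = -152 - 5*Q)
-I(7*12, -o) = -(-152 - 35*12) = -(-152 - 5*84) = -(-152 - 420) = -1*(-572) = 572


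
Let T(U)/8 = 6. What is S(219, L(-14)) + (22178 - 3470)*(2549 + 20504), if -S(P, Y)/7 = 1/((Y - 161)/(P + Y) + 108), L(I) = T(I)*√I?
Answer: 403268757507815277/935060617 + 127680*I*√14/935060617 ≈ 4.3128e+8 + 0.00051091*I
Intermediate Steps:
T(U) = 48 (T(U) = 8*6 = 48)
L(I) = 48*√I
S(P, Y) = -7/(108 + (-161 + Y)/(P + Y)) (S(P, Y) = -7/((Y - 161)/(P + Y) + 108) = -7/((-161 + Y)/(P + Y) + 108) = -7/(108 + (-161 + Y)/(P + Y)))
S(219, L(-14)) + (22178 - 3470)*(2549 + 20504) = 7*(-1*219 - 48*√(-14))/(-161 + 108*219 + 109*(48*√(-14))) + (22178 - 3470)*(2549 + 20504) = 7*(-219 - 48*I*√14)/(-161 + 23652 + 109*(48*(I*√14))) + 18708*23053 = 7*(-219 - 48*I*√14)/(-161 + 23652 + 109*(48*I*√14)) + 431275524 = 7*(-219 - 48*I*√14)/(-161 + 23652 + 5232*I*√14) + 431275524 = 7*(-219 - 48*I*√14)/(23491 + 5232*I*√14) + 431275524 = 431275524 + 7*(-219 - 48*I*√14)/(23491 + 5232*I*√14)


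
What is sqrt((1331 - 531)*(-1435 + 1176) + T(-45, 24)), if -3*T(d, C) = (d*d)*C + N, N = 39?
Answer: I*sqrt(223413) ≈ 472.67*I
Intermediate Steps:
T(d, C) = -13 - C*d**2/3 (T(d, C) = -((d*d)*C + 39)/3 = -(d**2*C + 39)/3 = -(C*d**2 + 39)/3 = -(39 + C*d**2)/3 = -13 - C*d**2/3)
sqrt((1331 - 531)*(-1435 + 1176) + T(-45, 24)) = sqrt((1331 - 531)*(-1435 + 1176) + (-13 - 1/3*24*(-45)**2)) = sqrt(800*(-259) + (-13 - 1/3*24*2025)) = sqrt(-207200 + (-13 - 16200)) = sqrt(-207200 - 16213) = sqrt(-223413) = I*sqrt(223413)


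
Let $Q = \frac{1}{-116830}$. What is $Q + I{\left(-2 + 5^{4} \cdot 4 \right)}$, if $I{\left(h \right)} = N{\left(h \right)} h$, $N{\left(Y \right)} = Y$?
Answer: $\frac{729019667319}{116830} \approx 6.24 \cdot 10^{6}$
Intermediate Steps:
$I{\left(h \right)} = h^{2}$ ($I{\left(h \right)} = h h = h^{2}$)
$Q = - \frac{1}{116830} \approx -8.5595 \cdot 10^{-6}$
$Q + I{\left(-2 + 5^{4} \cdot 4 \right)} = - \frac{1}{116830} + \left(-2 + 5^{4} \cdot 4\right)^{2} = - \frac{1}{116830} + \left(-2 + 625 \cdot 4\right)^{2} = - \frac{1}{116830} + \left(-2 + 2500\right)^{2} = - \frac{1}{116830} + 2498^{2} = - \frac{1}{116830} + 6240004 = \frac{729019667319}{116830}$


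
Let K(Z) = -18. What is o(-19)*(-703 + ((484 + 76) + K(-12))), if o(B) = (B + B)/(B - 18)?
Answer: -6118/37 ≈ -165.35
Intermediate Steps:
o(B) = 2*B/(-18 + B) (o(B) = (2*B)/(-18 + B) = 2*B/(-18 + B))
o(-19)*(-703 + ((484 + 76) + K(-12))) = (2*(-19)/(-18 - 19))*(-703 + ((484 + 76) - 18)) = (2*(-19)/(-37))*(-703 + (560 - 18)) = (2*(-19)*(-1/37))*(-703 + 542) = (38/37)*(-161) = -6118/37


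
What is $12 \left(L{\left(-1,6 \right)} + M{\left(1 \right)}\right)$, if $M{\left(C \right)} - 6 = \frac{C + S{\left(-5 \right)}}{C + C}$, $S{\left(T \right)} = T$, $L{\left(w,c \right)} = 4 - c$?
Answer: $24$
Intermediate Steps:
$M{\left(C \right)} = 6 + \frac{-5 + C}{2 C}$ ($M{\left(C \right)} = 6 + \frac{C - 5}{C + C} = 6 + \frac{-5 + C}{2 C}$)
$12 \left(L{\left(-1,6 \right)} + M{\left(1 \right)}\right) = 12 \left(\left(4 - 6\right) + \frac{-5 + 13 \cdot 1}{2 \cdot 1}\right) = 12 \left(\left(4 - 6\right) + \frac{1}{2} \cdot 1 \left(-5 + 13\right)\right) = 12 \left(-2 + \frac{1}{2} \cdot 1 \cdot 8\right) = 12 \left(-2 + 4\right) = 12 \cdot 2 = 24$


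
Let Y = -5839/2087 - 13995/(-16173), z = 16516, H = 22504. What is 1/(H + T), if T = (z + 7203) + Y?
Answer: 3750339/173344672199 ≈ 2.1635e-5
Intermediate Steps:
Y = -7247398/3750339 (Y = -5839*1/2087 - 13995*(-1/16173) = -5839/2087 + 1555/1797 = -7247398/3750339 ≈ -1.9325)
T = 88947043343/3750339 (T = (16516 + 7203) - 7247398/3750339 = 23719 - 7247398/3750339 = 88947043343/3750339 ≈ 23717.)
1/(H + T) = 1/(22504 + 88947043343/3750339) = 1/(173344672199/3750339) = 3750339/173344672199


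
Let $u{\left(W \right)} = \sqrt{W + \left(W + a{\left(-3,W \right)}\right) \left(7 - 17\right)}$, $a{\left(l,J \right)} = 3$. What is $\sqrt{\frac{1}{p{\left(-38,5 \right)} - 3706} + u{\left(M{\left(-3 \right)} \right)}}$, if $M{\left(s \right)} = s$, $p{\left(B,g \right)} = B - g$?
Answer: $\frac{\sqrt{-3749 + 14055001 i \sqrt{3}}}{3749} \approx 0.93053 + 0.93068 i$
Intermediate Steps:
$u{\left(W \right)} = \sqrt{-30 - 9 W}$ ($u{\left(W \right)} = \sqrt{W + \left(W + 3\right) \left(7 - 17\right)} = \sqrt{W + \left(3 + W\right) \left(-10\right)} = \sqrt{W - \left(30 + 10 W\right)} = \sqrt{-30 - 9 W}$)
$\sqrt{\frac{1}{p{\left(-38,5 \right)} - 3706} + u{\left(M{\left(-3 \right)} \right)}} = \sqrt{\frac{1}{\left(-38 - 5\right) - 3706} + \sqrt{-30 - -27}} = \sqrt{\frac{1}{\left(-38 - 5\right) - 3706} + \sqrt{-30 + 27}} = \sqrt{\frac{1}{-43 - 3706} + \sqrt{-3}} = \sqrt{\frac{1}{-3749} + i \sqrt{3}} = \sqrt{- \frac{1}{3749} + i \sqrt{3}}$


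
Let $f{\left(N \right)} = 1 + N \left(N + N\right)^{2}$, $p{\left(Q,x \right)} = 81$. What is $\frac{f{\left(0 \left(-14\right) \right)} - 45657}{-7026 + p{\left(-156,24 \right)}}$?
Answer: $\frac{45656}{6945} \approx 6.5739$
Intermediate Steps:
$f{\left(N \right)} = 1 + 4 N^{3}$ ($f{\left(N \right)} = 1 + N \left(2 N\right)^{2} = 1 + N 4 N^{2} = 1 + 4 N^{3}$)
$\frac{f{\left(0 \left(-14\right) \right)} - 45657}{-7026 + p{\left(-156,24 \right)}} = \frac{\left(1 + 4 \left(0 \left(-14\right)\right)^{3}\right) - 45657}{-7026 + 81} = \frac{\left(1 + 4 \cdot 0^{3}\right) - 45657}{-6945} = \left(\left(1 + 4 \cdot 0\right) - 45657\right) \left(- \frac{1}{6945}\right) = \left(\left(1 + 0\right) - 45657\right) \left(- \frac{1}{6945}\right) = \left(1 - 45657\right) \left(- \frac{1}{6945}\right) = \left(-45656\right) \left(- \frac{1}{6945}\right) = \frac{45656}{6945}$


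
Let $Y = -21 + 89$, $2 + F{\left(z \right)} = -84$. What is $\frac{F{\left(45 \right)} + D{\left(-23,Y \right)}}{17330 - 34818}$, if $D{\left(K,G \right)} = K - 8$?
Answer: $\frac{117}{17488} \approx 0.0066903$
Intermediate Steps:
$F{\left(z \right)} = -86$ ($F{\left(z \right)} = -2 - 84 = -86$)
$Y = 68$
$D{\left(K,G \right)} = -8 + K$
$\frac{F{\left(45 \right)} + D{\left(-23,Y \right)}}{17330 - 34818} = \frac{-86 - 31}{17330 - 34818} = \frac{-86 - 31}{-17488} = \left(-117\right) \left(- \frac{1}{17488}\right) = \frac{117}{17488}$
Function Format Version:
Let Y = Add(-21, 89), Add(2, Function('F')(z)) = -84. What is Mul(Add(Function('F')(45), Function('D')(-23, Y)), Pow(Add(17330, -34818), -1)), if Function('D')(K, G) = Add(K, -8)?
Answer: Rational(117, 17488) ≈ 0.0066903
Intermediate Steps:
Function('F')(z) = -86 (Function('F')(z) = Add(-2, -84) = -86)
Y = 68
Function('D')(K, G) = Add(-8, K)
Mul(Add(Function('F')(45), Function('D')(-23, Y)), Pow(Add(17330, -34818), -1)) = Mul(Add(-86, Add(-8, -23)), Pow(Add(17330, -34818), -1)) = Mul(Add(-86, -31), Pow(-17488, -1)) = Mul(-117, Rational(-1, 17488)) = Rational(117, 17488)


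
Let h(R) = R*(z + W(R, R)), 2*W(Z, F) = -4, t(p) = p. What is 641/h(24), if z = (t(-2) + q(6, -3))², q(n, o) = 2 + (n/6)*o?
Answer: 641/168 ≈ 3.8155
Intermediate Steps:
W(Z, F) = -2 (W(Z, F) = (½)*(-4) = -2)
q(n, o) = 2 + n*o/6 (q(n, o) = 2 + (n*(⅙))*o = 2 + (n/6)*o = 2 + n*o/6)
z = 9 (z = (-2 + (2 + (⅙)*6*(-3)))² = (-2 + (2 - 3))² = (-2 - 1)² = (-3)² = 9)
h(R) = 7*R (h(R) = R*(9 - 2) = R*7 = 7*R)
641/h(24) = 641/((7*24)) = 641/168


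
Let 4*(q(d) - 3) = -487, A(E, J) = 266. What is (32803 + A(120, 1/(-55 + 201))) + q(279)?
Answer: 131801/4 ≈ 32950.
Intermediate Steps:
q(d) = -475/4 (q(d) = 3 + (¼)*(-487) = 3 - 487/4 = -475/4)
(32803 + A(120, 1/(-55 + 201))) + q(279) = (32803 + 266) - 475/4 = 33069 - 475/4 = 131801/4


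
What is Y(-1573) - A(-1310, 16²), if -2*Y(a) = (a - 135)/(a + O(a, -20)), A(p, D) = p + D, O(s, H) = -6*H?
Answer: 1530608/1453 ≈ 1053.4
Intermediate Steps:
A(p, D) = D + p
Y(a) = -(-135 + a)/(2*(120 + a)) (Y(a) = -(a - 135)/(2*(a - 6*(-20))) = -(-135 + a)/(2*(a + 120)) = -(-135 + a)/(2*(120 + a)))
Y(-1573) - A(-1310, 16²) = (135 - 1*(-1573))/(2*(120 - 1573)) - (16² - 1310) = (½)*(135 + 1573)/(-1453) - (256 - 1310) = (½)*(-1/1453)*1708 - 1*(-1054) = -854/1453 + 1054 = 1530608/1453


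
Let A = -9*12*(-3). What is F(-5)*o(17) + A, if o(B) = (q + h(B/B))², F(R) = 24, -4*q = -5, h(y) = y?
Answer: 891/2 ≈ 445.50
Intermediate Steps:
q = 5/4 (q = -¼*(-5) = 5/4 ≈ 1.2500)
o(B) = 81/16 (o(B) = (5/4 + B/B)² = (5/4 + 1)² = (9/4)² = 81/16)
A = 324 (A = -108*(-3) = 324)
F(-5)*o(17) + A = 24*(81/16) + 324 = 243/2 + 324 = 891/2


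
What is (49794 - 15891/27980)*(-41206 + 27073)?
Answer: -19690381496457/27980 ≈ -7.0373e+8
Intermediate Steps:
(49794 - 15891/27980)*(-41206 + 27073) = (49794 - 15891*1/27980)*(-14133) = (49794 - 15891/27980)*(-14133) = (1393220229/27980)*(-14133) = -19690381496457/27980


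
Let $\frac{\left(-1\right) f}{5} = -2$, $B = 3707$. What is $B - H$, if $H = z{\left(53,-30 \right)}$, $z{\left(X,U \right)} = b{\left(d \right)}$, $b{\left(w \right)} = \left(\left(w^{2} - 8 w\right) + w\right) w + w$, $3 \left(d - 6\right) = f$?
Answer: $\frac{94349}{27} \approx 3494.4$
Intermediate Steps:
$f = 10$ ($f = \left(-5\right) \left(-2\right) = 10$)
$d = \frac{28}{3}$ ($d = 6 + \frac{1}{3} \cdot 10 = 6 + \frac{10}{3} = \frac{28}{3} \approx 9.3333$)
$b{\left(w \right)} = w + w \left(w^{2} - 7 w\right)$ ($b{\left(w \right)} = \left(w^{2} - 7 w\right) w + w = w \left(w^{2} - 7 w\right) + w = w + w \left(w^{2} - 7 w\right)$)
$z{\left(X,U \right)} = \frac{5740}{27}$ ($z{\left(X,U \right)} = \frac{28 \left(1 + \left(\frac{28}{3}\right)^{2} - \frac{196}{3}\right)}{3} = \frac{28 \left(1 + \frac{784}{9} - \frac{196}{3}\right)}{3} = \frac{28}{3} \cdot \frac{205}{9} = \frac{5740}{27}$)
$H = \frac{5740}{27} \approx 212.59$
$B - H = 3707 - \frac{5740}{27} = \frac{94349}{27}$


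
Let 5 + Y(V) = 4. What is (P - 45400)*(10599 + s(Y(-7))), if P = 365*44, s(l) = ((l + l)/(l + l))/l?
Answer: -310945320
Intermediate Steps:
Y(V) = -1 (Y(V) = -5 + 4 = -1)
s(l) = 1/l (s(l) = ((2*l)/((2*l)))/l = ((2*l)*(1/(2*l)))/l = 1/l)
P = 16060
(P - 45400)*(10599 + s(Y(-7))) = (16060 - 45400)*(10599 + 1/(-1)) = -29340*(10599 - 1) = -29340*10598 = -310945320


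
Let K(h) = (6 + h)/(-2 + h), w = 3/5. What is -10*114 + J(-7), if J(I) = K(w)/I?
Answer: -55827/49 ≈ -1139.3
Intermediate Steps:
w = ⅗ (w = 3*(⅕) = ⅗ ≈ 0.60000)
K(h) = (6 + h)/(-2 + h)
J(I) = -33/(7*I) (J(I) = ((6 + ⅗)/(-2 + ⅗))/I = ((33/5)/(-7/5))/I = (-5/7*33/5)/I = -33/(7*I))
-10*114 + J(-7) = -10*114 - 33/7/(-7) = -1140 - 33/7*(-⅐) = -1140 + 33/49 = -55827/49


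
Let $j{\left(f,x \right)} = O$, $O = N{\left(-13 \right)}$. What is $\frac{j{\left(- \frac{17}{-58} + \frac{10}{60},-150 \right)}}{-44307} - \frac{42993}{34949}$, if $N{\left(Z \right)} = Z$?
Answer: $- \frac{1904436514}{1548485343} \approx -1.2299$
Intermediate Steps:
$O = -13$
$j{\left(f,x \right)} = -13$
$\frac{j{\left(- \frac{17}{-58} + \frac{10}{60},-150 \right)}}{-44307} - \frac{42993}{34949} = - \frac{13}{-44307} - \frac{42993}{34949} = \left(-13\right) \left(- \frac{1}{44307}\right) - \frac{42993}{34949} = \frac{13}{44307} - \frac{42993}{34949} = - \frac{1904436514}{1548485343}$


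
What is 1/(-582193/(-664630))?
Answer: 664630/582193 ≈ 1.1416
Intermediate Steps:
1/(-582193/(-664630)) = 1/(-582193*(-1/664630)) = 1/(582193/664630) = 664630/582193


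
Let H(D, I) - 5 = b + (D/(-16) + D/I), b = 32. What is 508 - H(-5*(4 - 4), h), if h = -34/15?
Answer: 471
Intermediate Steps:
h = -34/15 (h = -34*1/15 = -34/15 ≈ -2.2667)
H(D, I) = 37 - D/16 + D/I (H(D, I) = 5 + (32 + (D/(-16) + D/I)) = 5 + (32 + (D*(-1/16) + D/I)) = 5 + (32 + (-D/16 + D/I)) = 5 + (32 - D/16 + D/I) = 37 - D/16 + D/I)
508 - H(-5*(4 - 4), h) = 508 - (37 - (-5)*(4 - 4)/16 + (-5*(4 - 4))/(-34/15)) = 508 - (37 - (-5)*0/16 - 5*0*(-15/34)) = 508 - (37 - 1/16*0 + 0*(-15/34)) = 508 - (37 + 0 + 0) = 508 - 1*37 = 508 - 37 = 471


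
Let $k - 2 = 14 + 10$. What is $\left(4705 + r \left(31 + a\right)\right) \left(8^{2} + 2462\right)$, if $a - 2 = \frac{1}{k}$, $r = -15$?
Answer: $\frac{138229035}{13} \approx 1.0633 \cdot 10^{7}$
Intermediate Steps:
$k = 26$ ($k = 2 + \left(14 + 10\right) = 2 + 24 = 26$)
$a = \frac{53}{26}$ ($a = 2 + \frac{1}{26} = \frac{53}{26} \approx 2.0385$)
$\left(4705 + r \left(31 + a\right)\right) \left(8^{2} + 2462\right) = \left(4705 - 15 \left(31 + \frac{53}{26}\right)\right) \left(8^{2} + 2462\right) = \left(4705 - \frac{12885}{26}\right) \left(64 + 2462\right) = \left(4705 - \frac{12885}{26}\right) 2526 = \frac{109445}{26} \cdot 2526 = \frac{138229035}{13}$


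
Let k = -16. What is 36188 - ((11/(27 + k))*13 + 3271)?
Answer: 32904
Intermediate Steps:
36188 - ((11/(27 + k))*13 + 3271) = 36188 - ((11/(27 - 16))*13 + 3271) = 36188 - ((11/11)*13 + 3271) = 36188 - (((1/11)*11)*13 + 3271) = 36188 - (1*13 + 3271) = 36188 - (13 + 3271) = 36188 - 1*3284 = 36188 - 3284 = 32904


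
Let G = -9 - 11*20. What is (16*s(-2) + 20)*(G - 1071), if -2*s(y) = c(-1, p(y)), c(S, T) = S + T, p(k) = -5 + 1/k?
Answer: -93600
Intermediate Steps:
p(k) = -5 + 1/k
s(y) = 3 - 1/(2*y) (s(y) = -(-1 + (-5 + 1/y))/2 = -(-6 + 1/y)/2 = 3 - 1/(2*y))
G = -229 (G = -9 - 220 = -229)
(16*s(-2) + 20)*(G - 1071) = (16*(3 - ½/(-2)) + 20)*(-229 - 1071) = (16*(3 - ½*(-½)) + 20)*(-1300) = (16*(3 + ¼) + 20)*(-1300) = (16*(13/4) + 20)*(-1300) = (52 + 20)*(-1300) = 72*(-1300) = -93600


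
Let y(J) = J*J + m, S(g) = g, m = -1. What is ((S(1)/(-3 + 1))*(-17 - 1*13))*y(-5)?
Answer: 360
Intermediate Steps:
y(J) = -1 + J² (y(J) = J*J - 1 = J² - 1 = -1 + J²)
((S(1)/(-3 + 1))*(-17 - 1*13))*y(-5) = ((1/(-3 + 1))*(-17 - 1*13))*(-1 + (-5)²) = ((1/(-2))*(-17 - 13))*(-1 + 25) = ((1*(-½))*(-30))*24 = -½*(-30)*24 = 15*24 = 360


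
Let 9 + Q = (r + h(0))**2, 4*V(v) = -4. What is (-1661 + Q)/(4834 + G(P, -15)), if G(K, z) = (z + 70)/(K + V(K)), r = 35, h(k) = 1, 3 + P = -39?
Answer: -16082/207807 ≈ -0.077389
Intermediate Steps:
P = -42 (P = -3 - 39 = -42)
V(v) = -1 (V(v) = (1/4)*(-4) = -1)
Q = 1287 (Q = -9 + (35 + 1)**2 = -9 + 36**2 = -9 + 1296 = 1287)
G(K, z) = (70 + z)/(-1 + K) (G(K, z) = (z + 70)/(K - 1) = (70 + z)/(-1 + K))
(-1661 + Q)/(4834 + G(P, -15)) = (-1661 + 1287)/(4834 + (70 - 15)/(-1 - 42)) = -374/(4834 + 55/(-43)) = -374/(4834 - 1/43*55) = -374/(4834 - 55/43) = -374/207807/43 = -374*43/207807 = -16082/207807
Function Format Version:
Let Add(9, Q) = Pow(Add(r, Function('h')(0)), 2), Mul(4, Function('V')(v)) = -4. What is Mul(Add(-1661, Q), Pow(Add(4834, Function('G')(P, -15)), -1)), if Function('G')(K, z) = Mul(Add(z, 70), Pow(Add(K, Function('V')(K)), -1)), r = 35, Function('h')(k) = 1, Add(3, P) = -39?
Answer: Rational(-16082, 207807) ≈ -0.077389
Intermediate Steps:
P = -42 (P = Add(-3, -39) = -42)
Function('V')(v) = -1 (Function('V')(v) = Mul(Rational(1, 4), -4) = -1)
Q = 1287 (Q = Add(-9, Pow(Add(35, 1), 2)) = Add(-9, Pow(36, 2)) = Add(-9, 1296) = 1287)
Function('G')(K, z) = Mul(Pow(Add(-1, K), -1), Add(70, z)) (Function('G')(K, z) = Mul(Add(z, 70), Pow(Add(K, -1), -1)) = Mul(Add(70, z), Pow(Add(-1, K), -1)) = Mul(Pow(Add(-1, K), -1), Add(70, z)))
Mul(Add(-1661, Q), Pow(Add(4834, Function('G')(P, -15)), -1)) = Mul(Add(-1661, 1287), Pow(Add(4834, Mul(Pow(Add(-1, -42), -1), Add(70, -15))), -1)) = Mul(-374, Pow(Add(4834, Mul(Pow(-43, -1), 55)), -1)) = Mul(-374, Pow(Add(4834, Mul(Rational(-1, 43), 55)), -1)) = Mul(-374, Pow(Add(4834, Rational(-55, 43)), -1)) = Mul(-374, Pow(Rational(207807, 43), -1)) = Mul(-374, Rational(43, 207807)) = Rational(-16082, 207807)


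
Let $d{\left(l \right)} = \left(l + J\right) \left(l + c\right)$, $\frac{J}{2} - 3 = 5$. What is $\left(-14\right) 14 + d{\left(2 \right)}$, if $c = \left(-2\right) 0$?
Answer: $-160$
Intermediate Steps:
$c = 0$
$J = 16$ ($J = 6 + 2 \cdot 5 = 6 + 10 = 16$)
$d{\left(l \right)} = l \left(16 + l\right)$ ($d{\left(l \right)} = \left(l + 16\right) \left(l + 0\right) = \left(16 + l\right) l = l \left(16 + l\right)$)
$\left(-14\right) 14 + d{\left(2 \right)} = \left(-14\right) 14 + 2 \left(16 + 2\right) = -196 + 2 \cdot 18 = -196 + 36 = -160$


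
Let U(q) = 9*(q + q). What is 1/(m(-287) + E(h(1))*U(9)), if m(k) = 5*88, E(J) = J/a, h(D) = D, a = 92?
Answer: 46/20321 ≈ 0.0022637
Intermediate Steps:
U(q) = 18*q (U(q) = 9*(2*q) = 18*q)
E(J) = J/92
m(k) = 440
1/(m(-287) + E(h(1))*U(9)) = 1/(440 + ((1/92)*1)*(18*9)) = 1/(440 + (1/92)*162) = 1/(440 + 81/46) = 1/(20321/46) = 46/20321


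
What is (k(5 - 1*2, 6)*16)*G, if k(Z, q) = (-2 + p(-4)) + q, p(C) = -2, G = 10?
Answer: 320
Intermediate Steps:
k(Z, q) = -4 + q (k(Z, q) = (-2 - 2) + q = -4 + q)
(k(5 - 1*2, 6)*16)*G = ((-4 + 6)*16)*10 = (2*16)*10 = 32*10 = 320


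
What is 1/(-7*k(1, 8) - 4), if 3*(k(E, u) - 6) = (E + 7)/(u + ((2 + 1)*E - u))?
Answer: -9/470 ≈ -0.019149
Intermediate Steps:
k(E, u) = 6 + (7 + E)/(9*E) (k(E, u) = 6 + ((E + 7)/(u + ((2 + 1)*E - u)))/3 = 6 + ((7 + E)/(u + (3*E - u)))/3 = 6 + ((7 + E)/(u + (-u + 3*E)))/3 = 6 + ((7 + E)/((3*E)))/3 = 6 + ((7 + E)*(1/(3*E)))/3 = 6 + ((7 + E)/(3*E))/3 = 6 + (7 + E)/(9*E))
1/(-7*k(1, 8) - 4) = 1/(-7*(7 + 55*1)/(9*1) - 4) = 1/(-7*(7 + 55)/9 - 4) = 1/(-7*62/9 - 4) = 1/(-434/9 - 4) = 1/(-470/9) = -9/470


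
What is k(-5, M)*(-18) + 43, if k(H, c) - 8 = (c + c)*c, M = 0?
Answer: -101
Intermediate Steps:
k(H, c) = 8 + 2*c² (k(H, c) = 8 + (c + c)*c = 8 + (2*c)*c = 8 + 2*c²)
k(-5, M)*(-18) + 43 = (8 + 2*0²)*(-18) + 43 = (8 + 2*0)*(-18) + 43 = (8 + 0)*(-18) + 43 = 8*(-18) + 43 = -144 + 43 = -101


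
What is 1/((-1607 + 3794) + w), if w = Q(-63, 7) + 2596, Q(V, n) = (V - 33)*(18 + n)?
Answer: 1/2383 ≈ 0.00041964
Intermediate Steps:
Q(V, n) = (-33 + V)*(18 + n)
w = 196 (w = (-594 - 33*7 + 18*(-63) - 63*7) + 2596 = (-594 - 231 - 1134 - 441) + 2596 = -2400 + 2596 = 196)
1/((-1607 + 3794) + w) = 1/((-1607 + 3794) + 196) = 1/(2187 + 196) = 1/2383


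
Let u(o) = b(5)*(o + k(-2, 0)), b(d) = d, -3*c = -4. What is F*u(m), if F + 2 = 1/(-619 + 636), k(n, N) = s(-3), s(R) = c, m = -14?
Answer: 2090/17 ≈ 122.94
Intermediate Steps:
c = 4/3 (c = -1/3*(-4) = 4/3 ≈ 1.3333)
s(R) = 4/3
k(n, N) = 4/3
F = -33/17 (F = -2 + 1/(-619 + 636) = -2 + 1/17 = -33/17 ≈ -1.9412)
u(o) = 20/3 + 5*o (u(o) = 5*(o + 4/3) = 5*(4/3 + o) = 20/3 + 5*o)
F*u(m) = -33*(20/3 + 5*(-14))/17 = -33*(20/3 - 70)/17 = -33/17*(-190/3) = 2090/17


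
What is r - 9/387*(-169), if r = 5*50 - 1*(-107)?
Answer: 15520/43 ≈ 360.93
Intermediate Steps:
r = 357 (r = 250 + 107 = 357)
r - 9/387*(-169) = 357 - 9/387*(-169) = 357 - 9*1/387*(-169) = 357 - 1/43*(-169) = 357 + 169/43 = 15520/43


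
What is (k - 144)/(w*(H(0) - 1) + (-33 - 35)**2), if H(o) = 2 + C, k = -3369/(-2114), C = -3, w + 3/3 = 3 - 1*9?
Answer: -100349/3268244 ≈ -0.030704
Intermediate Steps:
w = -7 (w = -1 + (3 - 1*9) = -1 + (3 - 9) = -1 - 6 = -7)
k = 3369/2114 (k = -3369*(-1/2114) = 3369/2114 ≈ 1.5937)
H(o) = -1 (H(o) = 2 - 3 = -1)
(k - 144)/(w*(H(0) - 1) + (-33 - 35)**2) = (3369/2114 - 144)/(-7*(-1 - 1) + (-33 - 35)**2) = -301047/(2114*(-7*(-2) + (-68)**2)) = -301047/(2114*(14 + 4624)) = -301047/2114/4638 = -301047/2114*1/4638 = -100349/3268244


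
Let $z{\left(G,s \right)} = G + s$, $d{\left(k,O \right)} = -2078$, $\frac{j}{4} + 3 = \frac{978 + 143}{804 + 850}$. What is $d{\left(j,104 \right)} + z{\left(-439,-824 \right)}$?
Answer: $-3341$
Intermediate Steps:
$j = - \frac{7682}{827}$ ($j = -12 + 4 \frac{978 + 143}{804 + 850} = -12 + 4 \cdot \frac{1121}{1654} = -12 + \frac{2242}{827} = - \frac{7682}{827} \approx -9.289$)
$d{\left(j,104 \right)} + z{\left(-439,-824 \right)} = -2078 - 1263 = -3341$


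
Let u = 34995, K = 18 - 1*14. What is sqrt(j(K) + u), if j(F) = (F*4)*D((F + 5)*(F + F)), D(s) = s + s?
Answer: sqrt(37299) ≈ 193.13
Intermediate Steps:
D(s) = 2*s
K = 4 (K = 18 - 14 = 4)
j(F) = 16*F**2*(5 + F) (j(F) = (F*4)*(2*((F + 5)*(F + F))) = (4*F)*(2*((5 + F)*(2*F))) = (4*F)*(2*(2*F*(5 + F))) = (4*F)*(4*F*(5 + F)) = 16*F**2*(5 + F))
sqrt(j(K) + u) = sqrt(16*4**2*(5 + 4) + 34995) = sqrt(16*16*9 + 34995) = sqrt(2304 + 34995) = sqrt(37299)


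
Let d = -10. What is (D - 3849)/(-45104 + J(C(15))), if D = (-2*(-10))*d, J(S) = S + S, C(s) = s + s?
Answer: 4049/45044 ≈ 0.089890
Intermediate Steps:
C(s) = 2*s
J(S) = 2*S
D = -200 (D = -2*(-10)*(-10) = 20*(-10) = -200)
(D - 3849)/(-45104 + J(C(15))) = (-200 - 3849)/(-45104 + 2*(2*15)) = -4049/(-45104 + 2*30) = -4049/(-45104 + 60) = -4049/(-45044) = -4049*(-1/45044) = 4049/45044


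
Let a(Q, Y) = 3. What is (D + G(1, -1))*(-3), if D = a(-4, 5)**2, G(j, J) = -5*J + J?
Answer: -39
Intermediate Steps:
G(j, J) = -4*J
D = 9 (D = 3**2 = 9)
(D + G(1, -1))*(-3) = (9 - 4*(-1))*(-3) = (9 + 4)*(-3) = 13*(-3) = -39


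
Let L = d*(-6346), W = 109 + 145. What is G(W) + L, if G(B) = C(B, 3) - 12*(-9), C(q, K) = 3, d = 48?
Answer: -304497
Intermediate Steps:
W = 254
G(B) = 111 (G(B) = 3 - 12*(-9) = 3 + 108 = 111)
L = -304608 (L = 48*(-6346) = -304608)
G(W) + L = 111 - 304608 = -304497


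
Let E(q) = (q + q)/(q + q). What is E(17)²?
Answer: 1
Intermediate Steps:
E(q) = 1 (E(q) = (2*q)/((2*q)) = (2*q)*(1/(2*q)) = 1)
E(17)² = 1² = 1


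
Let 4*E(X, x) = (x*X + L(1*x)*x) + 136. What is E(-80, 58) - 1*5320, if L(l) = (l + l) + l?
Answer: -3923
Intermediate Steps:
L(l) = 3*l (L(l) = 2*l + l = 3*l)
E(X, x) = 34 + 3*x**2/4 + X*x/4 (E(X, x) = ((x*X + (3*(1*x))*x) + 136)/4 = ((X*x + (3*x)*x) + 136)/4 = ((X*x + 3*x**2) + 136)/4 = ((3*x**2 + X*x) + 136)/4 = (136 + 3*x**2 + X*x)/4 = 34 + 3*x**2/4 + X*x/4)
E(-80, 58) - 1*5320 = (34 + (3/4)*58**2 + (1/4)*(-80)*58) - 1*5320 = (34 + (3/4)*3364 - 1160) - 5320 = (34 + 2523 - 1160) - 5320 = 1397 - 5320 = -3923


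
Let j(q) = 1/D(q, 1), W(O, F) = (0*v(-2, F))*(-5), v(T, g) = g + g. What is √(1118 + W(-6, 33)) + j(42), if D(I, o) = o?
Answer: 1 + √1118 ≈ 34.437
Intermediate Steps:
v(T, g) = 2*g
W(O, F) = 0 (W(O, F) = (0*(2*F))*(-5) = 0*(-5) = 0)
j(q) = 1 (j(q) = 1/1 = 1)
√(1118 + W(-6, 33)) + j(42) = √(1118 + 0) + 1 = √1118 + 1 = 1 + √1118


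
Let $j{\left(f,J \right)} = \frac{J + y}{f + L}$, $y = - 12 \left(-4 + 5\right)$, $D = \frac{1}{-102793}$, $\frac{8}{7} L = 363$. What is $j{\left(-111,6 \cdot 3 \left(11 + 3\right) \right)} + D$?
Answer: $\frac{65786969}{56638943} \approx 1.1615$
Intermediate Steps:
$L = \frac{2541}{8}$ ($L = \frac{7}{8} \cdot 363 = \frac{2541}{8} \approx 317.63$)
$D = - \frac{1}{102793} \approx -9.7283 \cdot 10^{-6}$
$y = -12$ ($y = \left(-12\right) 1 = -12$)
$j{\left(f,J \right)} = \frac{-12 + J}{\frac{2541}{8} + f}$ ($j{\left(f,J \right)} = \frac{J - 12}{f + \frac{2541}{8}} = \frac{-12 + J}{\frac{2541}{8} + f}$)
$j{\left(-111,6 \cdot 3 \left(11 + 3\right) \right)} + D = \frac{8 \left(-12 + 6 \cdot 3 \left(11 + 3\right)\right)}{2541 + 8 \left(-111\right)} - \frac{1}{102793} = \frac{8 \left(-12 + 18 \cdot 14\right)}{2541 - 888} - \frac{1}{102793} = \frac{8 \left(-12 + 252\right)}{1653} - \frac{1}{102793} = 8 \cdot \frac{1}{1653} \cdot 240 - \frac{1}{102793} = \frac{640}{551} - \frac{1}{102793} = \frac{65786969}{56638943}$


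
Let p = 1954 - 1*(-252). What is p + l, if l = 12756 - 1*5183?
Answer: 9779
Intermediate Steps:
l = 7573 (l = 12756 - 5183 = 7573)
p = 2206 (p = 1954 + 252 = 2206)
p + l = 2206 + 7573 = 9779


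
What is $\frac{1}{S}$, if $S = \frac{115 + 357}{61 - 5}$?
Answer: $\frac{7}{59} \approx 0.11864$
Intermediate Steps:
$S = \frac{59}{7}$ ($S = \frac{472}{56} = 472 \cdot \frac{1}{56} = \frac{59}{7} \approx 8.4286$)
$\frac{1}{S} = \frac{1}{\frac{59}{7}} = \frac{7}{59}$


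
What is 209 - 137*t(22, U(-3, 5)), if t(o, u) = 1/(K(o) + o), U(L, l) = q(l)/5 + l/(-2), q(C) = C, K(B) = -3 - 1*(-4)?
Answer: 4670/23 ≈ 203.04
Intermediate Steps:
K(B) = 1 (K(B) = -3 + 4 = 1)
U(L, l) = -3*l/10 (U(L, l) = l/5 + l/(-2) = l*(1/5) + l*(-1/2) = l/5 - l/2 = -3*l/10)
t(o, u) = 1/(1 + o)
209 - 137*t(22, U(-3, 5)) = 209 - 137/(1 + 22) = 209 - 137/23 = 4670/23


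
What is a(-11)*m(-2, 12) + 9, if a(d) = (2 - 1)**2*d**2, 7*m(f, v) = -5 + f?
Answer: -112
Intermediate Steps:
m(f, v) = -5/7 + f/7 (m(f, v) = (-5 + f)/7 = -5/7 + f/7)
a(d) = d**2 (a(d) = 1**2*d**2 = 1*d**2 = d**2)
a(-11)*m(-2, 12) + 9 = (-11)**2*(-5/7 + (1/7)*(-2)) + 9 = 121*(-5/7 - 2/7) + 9 = 121*(-1) + 9 = -121 + 9 = -112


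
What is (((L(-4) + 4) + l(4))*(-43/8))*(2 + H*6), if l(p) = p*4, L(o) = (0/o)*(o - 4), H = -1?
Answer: 430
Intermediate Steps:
L(o) = 0 (L(o) = 0*(-4 + o) = 0)
l(p) = 4*p
(((L(-4) + 4) + l(4))*(-43/8))*(2 + H*6) = (((0 + 4) + 4*4)*(-43/8))*(2 - 1*6) = ((4 + 16)*(-43*1/8))*(2 - 6) = (20*(-43/8))*(-4) = -215/2*(-4) = 430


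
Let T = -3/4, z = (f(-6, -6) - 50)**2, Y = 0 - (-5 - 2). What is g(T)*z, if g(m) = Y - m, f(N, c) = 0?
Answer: 19375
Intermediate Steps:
Y = 7 (Y = 0 - 1*(-7) = 0 + 7 = 7)
z = 2500 (z = (0 - 50)**2 = (-50)**2 = 2500)
T = -3/4 (T = -3*1/4 = -3/4 ≈ -0.75000)
g(m) = 7 - m
g(T)*z = (7 - 1*(-3/4))*2500 = (7 + 3/4)*2500 = (31/4)*2500 = 19375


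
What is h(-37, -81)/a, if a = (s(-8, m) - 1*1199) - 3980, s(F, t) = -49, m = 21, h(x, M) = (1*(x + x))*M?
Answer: -2997/2614 ≈ -1.1465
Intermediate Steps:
h(x, M) = 2*M*x (h(x, M) = (1*(2*x))*M = (2*x)*M = 2*M*x)
a = -5228 (a = (-49 - 1*1199) - 3980 = (-49 - 1199) - 3980 = -1248 - 3980 = -5228)
h(-37, -81)/a = (2*(-81)*(-37))/(-5228) = 5994*(-1/5228) = -2997/2614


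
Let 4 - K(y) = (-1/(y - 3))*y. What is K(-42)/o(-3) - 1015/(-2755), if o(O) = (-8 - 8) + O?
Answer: 31/285 ≈ 0.10877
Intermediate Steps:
K(y) = 4 + y/(-3 + y) (K(y) = 4 - -1/(y - 3)*y = 4 - -1/(-3 + y)*y = 4 - (-1/(-3 + y))*y = 4 - (-1)*y/(-3 + y) = 4 + y/(-3 + y))
o(O) = -16 + O
K(-42)/o(-3) - 1015/(-2755) = ((-12 + 5*(-42))/(-3 - 42))/(-16 - 3) - 1015/(-2755) = ((-12 - 210)/(-45))/(-19) - 1015*(-1/2755) = -1/45*(-222)*(-1/19) + 7/19 = (74/15)*(-1/19) + 7/19 = -74/285 + 7/19 = 31/285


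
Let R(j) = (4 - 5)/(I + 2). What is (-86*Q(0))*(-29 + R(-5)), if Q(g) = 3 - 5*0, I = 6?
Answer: 30057/4 ≈ 7514.3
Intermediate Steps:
Q(g) = 3 (Q(g) = 3 + 0 = 3)
R(j) = -⅛ (R(j) = (4 - 5)/(6 + 2) = -1/8 = -1*⅛ = -⅛)
(-86*Q(0))*(-29 + R(-5)) = (-86*3)*(-29 - ⅛) = -258*(-233/8) = 30057/4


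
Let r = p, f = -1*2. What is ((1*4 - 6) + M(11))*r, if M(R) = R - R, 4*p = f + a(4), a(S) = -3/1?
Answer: 5/2 ≈ 2.5000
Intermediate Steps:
a(S) = -3 (a(S) = -3*1 = -3)
f = -2
p = -5/4 (p = (-2 - 3)/4 = (¼)*(-5) = -5/4 ≈ -1.2500)
M(R) = 0
r = -5/4 ≈ -1.2500
((1*4 - 6) + M(11))*r = ((1*4 - 6) + 0)*(-5/4) = ((4 - 6) + 0)*(-5/4) = (-2 + 0)*(-5/4) = -2*(-5/4) = 5/2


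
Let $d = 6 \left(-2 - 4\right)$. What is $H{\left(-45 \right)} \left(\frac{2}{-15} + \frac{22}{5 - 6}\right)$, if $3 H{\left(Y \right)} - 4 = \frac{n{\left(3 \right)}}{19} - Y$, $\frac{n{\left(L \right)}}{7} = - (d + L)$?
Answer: $- \frac{385784}{855} \approx -451.21$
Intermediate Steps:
$d = -36$ ($d = 6 \left(-6\right) = -36$)
$n{\left(L \right)} = 252 - 7 L$ ($n{\left(L \right)} = 7 \left(- (-36 + L)\right) = 7 \left(36 - L\right) = 252 - 7 L$)
$H{\left(Y \right)} = \frac{307}{57} - \frac{Y}{3}$ ($H{\left(Y \right)} = \frac{4}{3} + \frac{\frac{252 - 21}{19} - Y}{3} = \frac{4}{3} + \frac{\left(252 - 21\right) \frac{1}{19} - Y}{3} = \frac{4}{3} + \frac{231 \cdot \frac{1}{19} - Y}{3} = \frac{4}{3} + \frac{\frac{231}{19} - Y}{3} = \frac{4}{3} - \left(- \frac{77}{19} + \frac{Y}{3}\right) = \frac{307}{57} - \frac{Y}{3}$)
$H{\left(-45 \right)} \left(\frac{2}{-15} + \frac{22}{5 - 6}\right) = \left(\frac{307}{57} - -15\right) \left(\frac{2}{-15} + \frac{22}{5 - 6}\right) = \left(\frac{307}{57} + 15\right) \left(2 \left(- \frac{1}{15}\right) + \frac{22}{-1}\right) = \frac{1162 \left(- \frac{2}{15} + 22 \left(-1\right)\right)}{57} = \frac{1162 \left(- \frac{2}{15} - 22\right)}{57} = \frac{1162}{57} \left(- \frac{332}{15}\right) = - \frac{385784}{855}$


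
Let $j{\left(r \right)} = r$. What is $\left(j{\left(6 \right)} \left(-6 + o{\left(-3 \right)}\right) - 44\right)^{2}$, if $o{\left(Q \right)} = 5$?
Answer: $2500$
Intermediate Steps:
$\left(j{\left(6 \right)} \left(-6 + o{\left(-3 \right)}\right) - 44\right)^{2} = \left(6 \left(-6 + 5\right) - 44\right)^{2} = \left(6 \left(-1\right) - 44\right)^{2} = \left(-6 - 44\right)^{2} = \left(-50\right)^{2} = 2500$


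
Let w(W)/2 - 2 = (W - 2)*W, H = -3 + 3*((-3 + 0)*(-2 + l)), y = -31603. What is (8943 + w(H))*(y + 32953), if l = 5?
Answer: 14670450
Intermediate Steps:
H = -30 (H = -3 + 3*((-3 + 0)*(-2 + 5)) = -3 + 3*(-3*3) = -3 + 3*(-9) = -3 - 27 = -30)
w(W) = 4 + 2*W*(-2 + W) (w(W) = 4 + 2*((W - 2)*W) = 4 + 2*((-2 + W)*W) = 4 + 2*(W*(-2 + W)) = 4 + 2*W*(-2 + W))
(8943 + w(H))*(y + 32953) = (8943 + (4 - 4*(-30) + 2*(-30)²))*(-31603 + 32953) = (8943 + (4 + 120 + 2*900))*1350 = (8943 + (4 + 120 + 1800))*1350 = (8943 + 1924)*1350 = 10867*1350 = 14670450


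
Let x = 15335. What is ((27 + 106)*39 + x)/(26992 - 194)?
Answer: 10261/13399 ≈ 0.76580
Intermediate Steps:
((27 + 106)*39 + x)/(26992 - 194) = ((27 + 106)*39 + 15335)/(26992 - 194) = (133*39 + 15335)/26798 = (5187 + 15335)*(1/26798) = 20522*(1/26798) = 10261/13399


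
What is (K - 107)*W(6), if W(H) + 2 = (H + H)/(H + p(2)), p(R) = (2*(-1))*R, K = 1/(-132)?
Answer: -14125/33 ≈ -428.03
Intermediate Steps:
K = -1/132 ≈ -0.0075758
p(R) = -2*R
W(H) = -2 + 2*H/(-4 + H) (W(H) = -2 + (H + H)/(H - 2*2) = -2 + (2*H)/(H - 4) = -2 + (2*H)/(-4 + H) = -2 + 2*H/(-4 + H))
(K - 107)*W(6) = (-1/132 - 107)*(8/(-4 + 6)) = -28250/(33*2) = -14125/132*4 = -14125/33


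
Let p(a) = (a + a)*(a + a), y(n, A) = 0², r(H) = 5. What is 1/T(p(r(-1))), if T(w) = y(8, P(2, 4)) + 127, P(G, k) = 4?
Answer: 1/127 ≈ 0.0078740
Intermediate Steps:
y(n, A) = 0
p(a) = 4*a² (p(a) = (2*a)*(2*a) = 4*a²)
T(w) = 127 (T(w) = 0 + 127 = 127)
1/T(p(r(-1))) = 1/127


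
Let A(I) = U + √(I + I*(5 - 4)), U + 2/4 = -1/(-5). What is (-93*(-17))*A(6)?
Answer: -4743/10 + 3162*√3 ≈ 5002.4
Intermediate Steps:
U = -3/10 (U = -½ - 1/(-5) = -½ - 1*(-⅕) = -½ + ⅕ = -3/10 ≈ -0.30000)
A(I) = -3/10 + √2*√I (A(I) = -3/10 + √(I + I*(5 - 4)) = -3/10 + √(I + I*1) = -3/10 + √(I + I) = -3/10 + √(2*I) = -3/10 + √2*√I)
(-93*(-17))*A(6) = (-93*(-17))*(-3/10 + √2*√6) = 1581*(-3/10 + 2*√3) = -4743/10 + 3162*√3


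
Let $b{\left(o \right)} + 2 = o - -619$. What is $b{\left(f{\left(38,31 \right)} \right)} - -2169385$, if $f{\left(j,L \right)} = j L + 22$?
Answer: $2171202$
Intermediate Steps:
$f{\left(j,L \right)} = 22 + L j$ ($f{\left(j,L \right)} = L j + 22 = 22 + L j$)
$b{\left(o \right)} = 617 + o$ ($b{\left(o \right)} = -2 + \left(o - -619\right) = -2 + \left(o + 619\right) = -2 + \left(619 + o\right) = 617 + o$)
$b{\left(f{\left(38,31 \right)} \right)} - -2169385 = \left(617 + \left(22 + 31 \cdot 38\right)\right) - -2169385 = \left(617 + \left(22 + 1178\right)\right) + 2169385 = \left(617 + 1200\right) + 2169385 = 1817 + 2169385 = 2171202$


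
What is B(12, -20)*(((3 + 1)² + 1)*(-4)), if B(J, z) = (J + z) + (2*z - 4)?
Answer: 3536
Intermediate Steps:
B(J, z) = -4 + J + 3*z (B(J, z) = (J + z) + (-4 + 2*z) = -4 + J + 3*z)
B(12, -20)*(((3 + 1)² + 1)*(-4)) = (-4 + 12 + 3*(-20))*(((3 + 1)² + 1)*(-4)) = (-4 + 12 - 60)*((4² + 1)*(-4)) = -52*(16 + 1)*(-4) = -884*(-4) = -52*(-68) = 3536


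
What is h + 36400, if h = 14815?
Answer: 51215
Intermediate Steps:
h + 36400 = 14815 + 36400 = 51215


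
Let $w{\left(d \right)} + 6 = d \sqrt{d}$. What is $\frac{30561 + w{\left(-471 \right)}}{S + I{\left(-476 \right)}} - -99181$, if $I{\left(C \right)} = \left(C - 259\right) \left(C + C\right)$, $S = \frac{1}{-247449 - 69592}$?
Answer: $\frac{22002315637630694}{221839928519} - \frac{149326311 i \sqrt{471}}{221839928519} \approx 99181.0 - 0.014609 i$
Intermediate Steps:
$S = - \frac{1}{317041}$ ($S = \frac{1}{-317041} = - \frac{1}{317041} \approx -3.1542 \cdot 10^{-6}$)
$w{\left(d \right)} = -6 + d^{\frac{3}{2}}$ ($w{\left(d \right)} = -6 + d \sqrt{d} = -6 + d^{\frac{3}{2}}$)
$I{\left(C \right)} = 2 C \left(-259 + C\right)$ ($I{\left(C \right)} = \left(-259 + C\right) 2 C = 2 C \left(-259 + C\right)$)
$\frac{30561 + w{\left(-471 \right)}}{S + I{\left(-476 \right)}} - -99181 = \frac{30561 - \left(6 - \left(-471\right)^{\frac{3}{2}}\right)}{- \frac{1}{317041} + 2 \left(-476\right) \left(-259 - 476\right)} - -99181 = \frac{30561 - \left(6 + 471 i \sqrt{471}\right)}{- \frac{1}{317041} + 2 \left(-476\right) \left(-735\right)} + 99181 = \frac{30555 - 471 i \sqrt{471}}{- \frac{1}{317041} + 699720} + 99181 = \frac{30555 - 471 i \sqrt{471}}{\frac{221839928519}{317041}} + 99181 = \left(30555 - 471 i \sqrt{471}\right) \frac{317041}{221839928519} + 99181 = \left(\frac{9687187755}{221839928519} - \frac{149326311 i \sqrt{471}}{221839928519}\right) + 99181 = \frac{22002315637630694}{221839928519} - \frac{149326311 i \sqrt{471}}{221839928519}$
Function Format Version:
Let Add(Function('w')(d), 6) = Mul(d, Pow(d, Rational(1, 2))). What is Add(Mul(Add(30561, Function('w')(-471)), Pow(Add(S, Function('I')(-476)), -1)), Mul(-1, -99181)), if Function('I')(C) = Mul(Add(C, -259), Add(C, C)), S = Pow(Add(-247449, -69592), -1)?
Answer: Add(Rational(22002315637630694, 221839928519), Mul(Rational(-149326311, 221839928519), I, Pow(471, Rational(1, 2)))) ≈ Add(99181., Mul(-0.014609, I))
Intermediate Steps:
S = Rational(-1, 317041) (S = Pow(-317041, -1) = Rational(-1, 317041) ≈ -3.1542e-6)
Function('w')(d) = Add(-6, Pow(d, Rational(3, 2))) (Function('w')(d) = Add(-6, Mul(d, Pow(d, Rational(1, 2)))) = Add(-6, Pow(d, Rational(3, 2))))
Function('I')(C) = Mul(2, C, Add(-259, C)) (Function('I')(C) = Mul(Add(-259, C), Mul(2, C)) = Mul(2, C, Add(-259, C)))
Add(Mul(Add(30561, Function('w')(-471)), Pow(Add(S, Function('I')(-476)), -1)), Mul(-1, -99181)) = Add(Mul(Add(30561, Add(-6, Pow(-471, Rational(3, 2)))), Pow(Add(Rational(-1, 317041), Mul(2, -476, Add(-259, -476))), -1)), Mul(-1, -99181)) = Add(Mul(Add(30561, Add(-6, Mul(-471, I, Pow(471, Rational(1, 2))))), Pow(Add(Rational(-1, 317041), Mul(2, -476, -735)), -1)), 99181) = Add(Mul(Add(30555, Mul(-471, I, Pow(471, Rational(1, 2)))), Pow(Add(Rational(-1, 317041), 699720), -1)), 99181) = Add(Mul(Add(30555, Mul(-471, I, Pow(471, Rational(1, 2)))), Pow(Rational(221839928519, 317041), -1)), 99181) = Add(Mul(Add(30555, Mul(-471, I, Pow(471, Rational(1, 2)))), Rational(317041, 221839928519)), 99181) = Add(Add(Rational(9687187755, 221839928519), Mul(Rational(-149326311, 221839928519), I, Pow(471, Rational(1, 2)))), 99181) = Add(Rational(22002315637630694, 221839928519), Mul(Rational(-149326311, 221839928519), I, Pow(471, Rational(1, 2))))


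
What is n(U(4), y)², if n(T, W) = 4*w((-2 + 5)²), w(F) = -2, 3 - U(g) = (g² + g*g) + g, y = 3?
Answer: 64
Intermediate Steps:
U(g) = 3 - g - 2*g² (U(g) = 3 - ((g² + g*g) + g) = 3 - ((g² + g²) + g) = 3 - (2*g² + g) = 3 - (g + 2*g²) = 3 + (-g - 2*g²) = 3 - g - 2*g²)
n(T, W) = -8 (n(T, W) = 4*(-2) = -8)
n(U(4), y)² = (-8)² = 64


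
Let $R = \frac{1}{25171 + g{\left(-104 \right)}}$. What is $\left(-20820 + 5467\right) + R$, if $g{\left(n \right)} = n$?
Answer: $- \frac{384853650}{25067} \approx -15353.0$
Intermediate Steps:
$R = \frac{1}{25067}$ ($R = \frac{1}{25171 - 104} = \frac{1}{25067} \approx 3.9893 \cdot 10^{-5}$)
$\left(-20820 + 5467\right) + R = \left(-20820 + 5467\right) + \frac{1}{25067} = -15353 + \frac{1}{25067} = - \frac{384853650}{25067}$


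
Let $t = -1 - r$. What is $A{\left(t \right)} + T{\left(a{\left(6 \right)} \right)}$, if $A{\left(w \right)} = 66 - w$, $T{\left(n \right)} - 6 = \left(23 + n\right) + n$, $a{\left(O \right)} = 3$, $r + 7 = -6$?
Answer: $89$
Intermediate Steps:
$r = -13$ ($r = -7 - 6 = -13$)
$T{\left(n \right)} = 29 + 2 n$ ($T{\left(n \right)} = 6 + \left(\left(23 + n\right) + n\right) = 6 + \left(23 + 2 n\right) = 29 + 2 n$)
$t = 12$ ($t = -1 - -13 = -1 + 13 = 12$)
$A{\left(t \right)} + T{\left(a{\left(6 \right)} \right)} = \left(66 - 12\right) + \left(29 + 2 \cdot 3\right) = \left(66 - 12\right) + \left(29 + 6\right) = 54 + 35 = 89$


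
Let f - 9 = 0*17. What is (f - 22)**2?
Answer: 169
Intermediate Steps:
f = 9 (f = 9 + 0*17 = 9 + 0 = 9)
(f - 22)**2 = (9 - 22)**2 = (-13)**2 = 169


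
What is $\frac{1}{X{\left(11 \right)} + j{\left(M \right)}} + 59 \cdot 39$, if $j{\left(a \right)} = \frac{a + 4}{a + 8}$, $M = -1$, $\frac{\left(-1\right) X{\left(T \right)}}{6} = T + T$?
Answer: $\frac{2119214}{921} \approx 2301.0$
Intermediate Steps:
$X{\left(T \right)} = - 12 T$ ($X{\left(T \right)} = - 6 \left(T + T\right) = - 6 \cdot 2 T = - 12 T$)
$j{\left(a \right)} = \frac{4 + a}{8 + a}$
$\frac{1}{X{\left(11 \right)} + j{\left(M \right)}} + 59 \cdot 39 = \frac{1}{\left(-12\right) 11 + \frac{4 - 1}{8 - 1}} + 59 \cdot 39 = \frac{1}{-132 + \frac{1}{7} \cdot 3} + 2301 = \frac{1}{-132 + \frac{3}{7}} + 2301 = \frac{1}{- \frac{921}{7}} + 2301 = - \frac{7}{921} + 2301 = \frac{2119214}{921}$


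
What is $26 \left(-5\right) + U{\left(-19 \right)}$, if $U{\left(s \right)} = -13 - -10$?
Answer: $-133$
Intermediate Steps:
$U{\left(s \right)} = -3$ ($U{\left(s \right)} = -13 + 10 = -3$)
$26 \left(-5\right) + U{\left(-19 \right)} = 26 \left(-5\right) - 3 = -130 - 3 = -133$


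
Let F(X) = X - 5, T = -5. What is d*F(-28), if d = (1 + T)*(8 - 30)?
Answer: -2904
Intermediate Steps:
F(X) = -5 + X
d = 88 (d = (1 - 5)*(8 - 30) = -4*(-22) = 88)
d*F(-28) = 88*(-5 - 28) = 88*(-33) = -2904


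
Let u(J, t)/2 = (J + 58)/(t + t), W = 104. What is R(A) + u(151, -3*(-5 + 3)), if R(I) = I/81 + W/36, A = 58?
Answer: 6227/162 ≈ 38.438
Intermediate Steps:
u(J, t) = (58 + J)/t (u(J, t) = 2*((J + 58)/(t + t)) = 2*((58 + J)/((2*t))) = 2*((58 + J)*(1/(2*t))) = 2*((58 + J)/(2*t)) = (58 + J)/t)
R(I) = 26/9 + I/81 (R(I) = I/81 + 104/36 = I*(1/81) + 104*(1/36) = I/81 + 26/9 = 26/9 + I/81)
R(A) + u(151, -3*(-5 + 3)) = (26/9 + (1/81)*58) + (58 + 151)/((-3*(-5 + 3))) = (26/9 + 58/81) + 209/(-3*(-2)) = 292/81 + 209/6 = 6227/162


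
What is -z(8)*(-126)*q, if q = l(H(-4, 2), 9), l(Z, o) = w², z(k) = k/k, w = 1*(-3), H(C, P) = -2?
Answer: 1134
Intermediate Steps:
w = -3
z(k) = 1
l(Z, o) = 9 (l(Z, o) = (-3)² = 9)
q = 9
-z(8)*(-126)*q = -1*(-126)*9 = -(-126)*9 = -1*(-1134) = 1134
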